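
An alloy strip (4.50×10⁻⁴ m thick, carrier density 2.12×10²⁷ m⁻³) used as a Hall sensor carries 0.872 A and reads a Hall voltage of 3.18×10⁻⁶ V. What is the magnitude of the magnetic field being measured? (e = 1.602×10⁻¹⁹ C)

From V_H = IB/(n e t), B = V_H n e t / I.
B = (3.18×10⁻⁶)(2.12×10²⁷)(1.602×10⁻¹⁹)(4.50×10⁻⁴)/0.872 ≈ 0.557 T.

B ≈ 0.557 T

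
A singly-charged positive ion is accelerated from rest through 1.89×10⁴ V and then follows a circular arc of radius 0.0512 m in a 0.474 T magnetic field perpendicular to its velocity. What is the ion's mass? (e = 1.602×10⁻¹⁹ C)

Combine |q|V = ½mv² and r = mv/(|q|B): eliminate v to get m = qB²r²/(2V).
m = (1.602×10⁻¹⁹)(0.474)²(0.0512)²/(2·1.89×10⁴) ≈ 2.50×10⁻²⁷ kg.

m ≈ 2.50×10⁻²⁷ kg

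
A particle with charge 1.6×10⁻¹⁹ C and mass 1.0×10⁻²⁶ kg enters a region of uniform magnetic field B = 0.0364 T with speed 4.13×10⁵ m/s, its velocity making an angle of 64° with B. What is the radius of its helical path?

r ≈ 0.637 m

v⊥ = v sinθ = 4.13×10⁵·sin64° ≈ 3.712×10⁵ m/s.
r = m v⊥/(|q|B) = (1.0×10⁻²⁶)(3.712×10⁵)/((1.6×10⁻¹⁹)(0.0364)) ≈ 0.637 m.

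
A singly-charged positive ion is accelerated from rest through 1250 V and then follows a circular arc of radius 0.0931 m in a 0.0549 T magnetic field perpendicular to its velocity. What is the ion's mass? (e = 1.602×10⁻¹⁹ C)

Combine |q|V = ½mv² and r = mv/(|q|B): eliminate v to get m = qB²r²/(2V).
m = (1.602×10⁻¹⁹)(0.0549)²(0.0931)²/(2·1250) ≈ 1.67×10⁻²⁷ kg.

m ≈ 1.67×10⁻²⁷ kg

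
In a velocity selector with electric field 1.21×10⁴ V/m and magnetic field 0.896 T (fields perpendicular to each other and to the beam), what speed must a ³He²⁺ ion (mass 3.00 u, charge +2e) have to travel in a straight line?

v = 1.35×10⁴ m/s

Straight-line motion ⇒ electric and magnetic forces cancel, so E = vB.
v = E/B = 1.21×10⁴/0.896 = 1.35×10⁴ m/s.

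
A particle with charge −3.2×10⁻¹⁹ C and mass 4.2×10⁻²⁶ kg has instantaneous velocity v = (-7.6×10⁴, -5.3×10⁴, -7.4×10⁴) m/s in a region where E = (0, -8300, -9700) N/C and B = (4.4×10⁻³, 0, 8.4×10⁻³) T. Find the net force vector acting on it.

F ≈ (1.42×10⁻¹⁶, 2.56×10⁻¹⁵, 3.03×10⁻¹⁵) N

v×B = (-445, 313, 233) N/C.
E + v×B = (-445, -7990, -9470) N/C.
F = q(E + v×B) = (−3.2×10⁻¹⁹ C)·(-445, -7990, -9470) = (1.42×10⁻¹⁶, 2.56×10⁻¹⁵, 3.03×10⁻¹⁵) N.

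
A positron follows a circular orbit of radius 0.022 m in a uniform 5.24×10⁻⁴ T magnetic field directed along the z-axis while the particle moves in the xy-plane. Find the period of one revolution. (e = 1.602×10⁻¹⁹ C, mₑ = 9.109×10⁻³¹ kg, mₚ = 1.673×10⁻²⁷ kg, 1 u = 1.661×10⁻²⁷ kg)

T ≈ 6.82×10⁻⁸ s

The cyclotron period depends only on m, q, B: T = 2πm/(|q|B).
T = 2π(9.109×10⁻³¹)/((1.602×10⁻¹⁹)(5.24×10⁻⁴)) ≈ 6.82×10⁻⁸ s.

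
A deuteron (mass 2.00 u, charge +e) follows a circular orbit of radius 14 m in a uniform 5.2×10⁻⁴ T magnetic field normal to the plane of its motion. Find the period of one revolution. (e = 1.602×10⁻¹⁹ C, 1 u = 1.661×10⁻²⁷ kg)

T ≈ 2.5×10⁻⁴ s

The cyclotron period depends only on m, q, B: T = 2πm/(|q|B).
T = 2π(3.322×10⁻²⁷)/((1.602×10⁻¹⁹)(5.2×10⁻⁴)) ≈ 2.5×10⁻⁴ s.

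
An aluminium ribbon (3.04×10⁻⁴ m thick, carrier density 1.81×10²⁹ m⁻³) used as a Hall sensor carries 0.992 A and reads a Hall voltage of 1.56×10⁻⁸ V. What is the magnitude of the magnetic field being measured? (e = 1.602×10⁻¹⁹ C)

From V_H = IB/(n e t), B = V_H n e t / I.
B = (1.56×10⁻⁸)(1.81×10²⁹)(1.602×10⁻¹⁹)(3.04×10⁻⁴)/0.992 ≈ 0.139 T.

B ≈ 0.139 T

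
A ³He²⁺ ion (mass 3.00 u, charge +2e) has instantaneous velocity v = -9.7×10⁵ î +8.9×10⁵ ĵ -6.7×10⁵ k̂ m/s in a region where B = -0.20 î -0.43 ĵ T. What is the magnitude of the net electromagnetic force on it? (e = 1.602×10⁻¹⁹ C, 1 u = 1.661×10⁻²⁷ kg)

|F| ≈ 2.16×10⁻¹³ N

v×B = (-2.88×10⁵, 1.34×10⁵, 5.95×10⁵) N/C.
F = q v×B = (3.204×10⁻¹⁹ C)·(-2.88×10⁵, 1.34×10⁵, 5.95×10⁵) = (-9.23×10⁻¹⁴, 4.29×10⁻¹⁴, 1.91×10⁻¹³) N.
|F| = 2.16×10⁻¹³ N.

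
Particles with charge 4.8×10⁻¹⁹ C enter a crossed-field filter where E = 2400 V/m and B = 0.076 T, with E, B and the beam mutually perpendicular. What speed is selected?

v = 3.2×10⁴ m/s

Straight-line motion ⇒ electric and magnetic forces cancel, so E = vB.
v = E/B = 2400/0.076 = 3.2×10⁴ m/s.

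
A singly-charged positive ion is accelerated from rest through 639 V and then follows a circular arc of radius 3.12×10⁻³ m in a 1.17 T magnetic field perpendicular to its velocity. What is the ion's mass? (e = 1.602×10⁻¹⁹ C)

Combine |q|V = ½mv² and r = mv/(|q|B): eliminate v to get m = qB²r²/(2V).
m = (1.602×10⁻¹⁹)(1.17)²(3.12×10⁻³)²/(2·639) ≈ 1.67×10⁻²⁷ kg.

m ≈ 1.67×10⁻²⁷ kg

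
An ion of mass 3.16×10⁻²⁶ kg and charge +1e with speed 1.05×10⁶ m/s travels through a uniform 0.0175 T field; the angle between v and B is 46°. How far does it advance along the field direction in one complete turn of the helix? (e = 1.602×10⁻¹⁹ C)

v∥ = v cosθ = 1.05×10⁶·cos46° ≈ 7.294×10⁵ m/s.
T = 2πm/(|q|B) = 2π(3.16×10⁻²⁶)/((1.602×10⁻¹⁹)(0.0175)) ≈ 7.082×10⁻⁵ s.
pitch = v∥ T = (7.294×10⁵)(7.082×10⁻⁵) ≈ 51.7 m.

p ≈ 51.7 m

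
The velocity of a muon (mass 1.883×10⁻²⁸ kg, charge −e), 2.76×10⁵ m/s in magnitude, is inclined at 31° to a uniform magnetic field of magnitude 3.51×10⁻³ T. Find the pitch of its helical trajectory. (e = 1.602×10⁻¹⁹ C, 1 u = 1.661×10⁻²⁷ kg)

v∥ = v cosθ = 2.76×10⁵·cos31° ≈ 2.366×10⁵ m/s.
T = 2πm/(|q|B) = 2π(1.883×10⁻²⁸)/((1.602×10⁻¹⁹)(3.51×10⁻³)) ≈ 2.104×10⁻⁶ s.
pitch = v∥ T = (2.366×10⁵)(2.104×10⁻⁶) ≈ 0.498 m.

p ≈ 0.498 m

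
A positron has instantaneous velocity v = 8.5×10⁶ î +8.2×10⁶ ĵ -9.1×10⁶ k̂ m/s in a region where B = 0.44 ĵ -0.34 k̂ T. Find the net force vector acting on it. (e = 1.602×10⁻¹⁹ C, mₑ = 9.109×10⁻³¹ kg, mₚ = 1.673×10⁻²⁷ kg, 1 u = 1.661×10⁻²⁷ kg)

v×B = (1.22×10⁶, 2.89×10⁶, 3.74×10⁶) N/C.
F = q v×B = (1.602×10⁻¹⁹ C)·(1.22×10⁶, 2.89×10⁶, 3.74×10⁶) = (1.95×10⁻¹³, 4.63×10⁻¹³, 5.99×10⁻¹³) N.

F ≈ (1.95×10⁻¹³, 4.63×10⁻¹³, 5.99×10⁻¹³) N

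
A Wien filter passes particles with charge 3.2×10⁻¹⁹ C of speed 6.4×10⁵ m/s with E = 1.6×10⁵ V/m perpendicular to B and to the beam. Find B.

B = 0.25 T

Balance of forces in the selector: qE = qvB ⇒ B = E/v.
B = 1.6×10⁵/6.4×10⁵ = 0.25 T.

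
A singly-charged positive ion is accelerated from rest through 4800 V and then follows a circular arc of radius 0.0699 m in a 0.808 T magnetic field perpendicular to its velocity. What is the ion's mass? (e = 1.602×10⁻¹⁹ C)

m ≈ 5.32×10⁻²⁶ kg

Combine |q|V = ½mv² and r = mv/(|q|B): eliminate v to get m = qB²r²/(2V).
m = (1.602×10⁻¹⁹)(0.808)²(0.0699)²/(2·4800) ≈ 5.32×10⁻²⁶ kg.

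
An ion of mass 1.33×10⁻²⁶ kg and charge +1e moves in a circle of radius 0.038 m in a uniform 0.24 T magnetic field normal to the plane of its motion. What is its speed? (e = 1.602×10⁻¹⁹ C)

v ≈ 1.1×10⁵ m/s

From |q|vB = mv²/r, v = |q|Br/m.
v = (1.602×10⁻¹⁹)(0.24)(0.038)/1.33×10⁻²⁶ ≈ 1.1×10⁵ m/s.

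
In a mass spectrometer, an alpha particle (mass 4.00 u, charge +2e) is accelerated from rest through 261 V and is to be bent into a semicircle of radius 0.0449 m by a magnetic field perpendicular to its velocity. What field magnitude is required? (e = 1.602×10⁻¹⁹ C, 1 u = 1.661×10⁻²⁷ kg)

B ≈ 0.0733 T

v = √(2|q|V/m) = √(2·3.204×10⁻¹⁹·261/6.644×10⁻²⁷) ≈ 1.587×10⁵ m/s.
B = mv/(|q|r) = (6.644×10⁻²⁷)(1.587×10⁵)/((3.204×10⁻¹⁹)(0.0449)) ≈ 0.0733 T.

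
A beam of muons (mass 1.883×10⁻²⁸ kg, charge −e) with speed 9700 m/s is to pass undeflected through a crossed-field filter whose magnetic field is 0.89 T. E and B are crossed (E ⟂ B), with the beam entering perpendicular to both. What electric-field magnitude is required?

For straight-line motion qE = qvB, so E = vB.
E = 9700 × 0.89 = 8600 V/m.

E = 8600 V/m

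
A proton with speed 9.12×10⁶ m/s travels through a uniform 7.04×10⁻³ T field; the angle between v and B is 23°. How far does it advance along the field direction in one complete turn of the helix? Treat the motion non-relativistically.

v∥ = v cosθ = 9.12×10⁶·cos23° ≈ 8.395×10⁶ m/s.
T = 2πm/(|q|B) = 2π(1.673×10⁻²⁷)/((1.602×10⁻¹⁹)(7.04×10⁻³)) ≈ 9.321×10⁻⁶ s.
pitch = v∥ T = (8.395×10⁶)(9.321×10⁻⁶) ≈ 78.2 m.

p ≈ 78.2 m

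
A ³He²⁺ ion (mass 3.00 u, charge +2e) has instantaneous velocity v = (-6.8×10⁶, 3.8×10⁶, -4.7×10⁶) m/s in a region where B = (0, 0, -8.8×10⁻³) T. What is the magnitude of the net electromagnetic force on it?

v×B = (-3.34×10⁴, -5.98×10⁴, 0) N/C.
F = q v×B = (3.204×10⁻¹⁹ C)·(-3.34×10⁴, -5.98×10⁴, 0) = (-1.07×10⁻¹⁴, -1.92×10⁻¹⁴, 0) N.
|F| = 2.20×10⁻¹⁴ N.

|F| ≈ 2.20×10⁻¹⁴ N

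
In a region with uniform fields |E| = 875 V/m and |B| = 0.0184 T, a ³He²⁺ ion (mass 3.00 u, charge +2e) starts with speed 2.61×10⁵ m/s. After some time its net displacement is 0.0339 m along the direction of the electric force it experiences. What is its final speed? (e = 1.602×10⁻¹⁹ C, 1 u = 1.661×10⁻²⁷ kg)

v_f ≈ 2.68×10⁵ m/s

B does no work; ΔKE = |q|E d.
½mv_f² = ½mv₀² + |q|Ed = ½(4.983×10⁻²⁷)(2.61×10⁵)² + (3.204×10⁻¹⁹)(875)(0.0339) ≈ 1.697×10⁻¹⁶ J + 9.504×10⁻¹⁸ J ≈ 1.792×10⁻¹⁶ J.
v_f = √(2·1.792×10⁻¹⁶/4.983×10⁻²⁷) ≈ 2.68×10⁵ m/s.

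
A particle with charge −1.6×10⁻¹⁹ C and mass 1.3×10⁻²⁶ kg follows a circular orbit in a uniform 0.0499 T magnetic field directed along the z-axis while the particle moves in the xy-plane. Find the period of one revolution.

The cyclotron period depends only on m, q, B: T = 2πm/(|q|B).
T = 2π(1.3×10⁻²⁶)/((1.6×10⁻¹⁹)(0.0499)) ≈ 1.02×10⁻⁵ s.

T ≈ 1.02×10⁻⁵ s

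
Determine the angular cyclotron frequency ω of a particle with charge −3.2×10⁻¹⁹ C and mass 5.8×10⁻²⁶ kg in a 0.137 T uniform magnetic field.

ω ≈ 7.56×10⁵ rad/s

ω = |q|B/m.
ω = (3.2×10⁻¹⁹)(0.137)/5.8×10⁻²⁶ ≈ 7.56×10⁵ rad/s.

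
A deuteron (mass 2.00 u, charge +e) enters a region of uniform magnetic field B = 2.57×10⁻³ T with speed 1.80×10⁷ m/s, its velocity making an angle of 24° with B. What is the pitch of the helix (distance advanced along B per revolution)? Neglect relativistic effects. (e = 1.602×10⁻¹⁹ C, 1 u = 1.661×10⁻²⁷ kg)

v∥ = v cosθ = 1.80×10⁷·cos24° ≈ 1.644×10⁷ m/s.
T = 2πm/(|q|B) = 2π(3.322×10⁻²⁷)/((1.602×10⁻¹⁹)(2.57×10⁻³)) ≈ 5.070×10⁻⁵ s.
pitch = v∥ T = (1.644×10⁷)(5.070×10⁻⁵) ≈ 834 m.

p ≈ 834 m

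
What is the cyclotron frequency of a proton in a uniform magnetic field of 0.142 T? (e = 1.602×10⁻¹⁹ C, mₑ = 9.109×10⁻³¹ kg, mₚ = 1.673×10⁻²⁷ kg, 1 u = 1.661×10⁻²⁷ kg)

f = |q|B/(2πm).
f = (1.602×10⁻¹⁹)(0.142)/(2π·1.673×10⁻²⁷) ≈ 2.16×10⁶ Hz.

f ≈ 2.16×10⁶ Hz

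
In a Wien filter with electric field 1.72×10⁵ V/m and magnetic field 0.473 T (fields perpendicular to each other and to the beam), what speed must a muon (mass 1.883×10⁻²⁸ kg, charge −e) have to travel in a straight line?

Straight-line motion ⇒ electric and magnetic forces cancel, so E = vB.
v = E/B = 1.72×10⁵/0.473 = 3.64×10⁵ m/s.

v = 3.64×10⁵ m/s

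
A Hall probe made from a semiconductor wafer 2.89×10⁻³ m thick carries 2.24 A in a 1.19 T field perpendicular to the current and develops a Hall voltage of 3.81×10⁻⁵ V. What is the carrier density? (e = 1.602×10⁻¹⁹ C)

From V_H = IB/(n e t), n = IB/(V_H e t).
n = (2.24)(1.19)/((3.81×10⁻⁵)(1.602×10⁻¹⁹)(2.89×10⁻³)) ≈ 1.51×10²⁶ m⁻³.

n ≈ 1.51×10²⁶ m⁻³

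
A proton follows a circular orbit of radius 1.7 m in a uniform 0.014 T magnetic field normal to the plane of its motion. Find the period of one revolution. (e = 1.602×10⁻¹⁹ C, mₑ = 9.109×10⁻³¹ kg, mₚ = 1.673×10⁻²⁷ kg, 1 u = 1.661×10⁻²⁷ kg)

The cyclotron period depends only on m, q, B: T = 2πm/(|q|B).
T = 2π(1.673×10⁻²⁷)/((1.602×10⁻¹⁹)(0.014)) ≈ 4.7×10⁻⁶ s.

T ≈ 4.7×10⁻⁶ s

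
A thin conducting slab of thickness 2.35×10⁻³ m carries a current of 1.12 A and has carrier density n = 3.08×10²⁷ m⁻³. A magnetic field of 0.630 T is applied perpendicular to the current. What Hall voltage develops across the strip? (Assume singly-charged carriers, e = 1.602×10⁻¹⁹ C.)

V_H = IB/(n e t).
V_H = (1.12)(0.630)/((3.08×10²⁷)(1.602×10⁻¹⁹)(2.35×10⁻³)) ≈ 6.09×10⁻⁷ V.

V_H ≈ 6.09×10⁻⁷ V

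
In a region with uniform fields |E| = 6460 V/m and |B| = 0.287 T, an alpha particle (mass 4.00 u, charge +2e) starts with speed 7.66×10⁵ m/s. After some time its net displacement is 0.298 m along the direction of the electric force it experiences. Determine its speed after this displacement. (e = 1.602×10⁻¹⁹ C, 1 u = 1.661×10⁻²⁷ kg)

B does no work; ΔKE = |q|E d.
½mv_f² = ½mv₀² + |q|Ed = ½(6.644×10⁻²⁷)(7.66×10⁵)² + (3.204×10⁻¹⁹)(6460)(0.298) ≈ 1.949×10⁻¹⁵ J + 6.168×10⁻¹⁶ J ≈ 2.566×10⁻¹⁵ J.
v_f = √(2·2.566×10⁻¹⁵/6.644×10⁻²⁷) ≈ 8.79×10⁵ m/s.

v_f ≈ 8.79×10⁵ m/s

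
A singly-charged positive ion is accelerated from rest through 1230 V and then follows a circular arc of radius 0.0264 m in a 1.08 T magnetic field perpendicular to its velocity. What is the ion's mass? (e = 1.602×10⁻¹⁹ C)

Combine |q|V = ½mv² and r = mv/(|q|B): eliminate v to get m = qB²r²/(2V).
m = (1.602×10⁻¹⁹)(1.08)²(0.0264)²/(2·1230) ≈ 5.29×10⁻²⁶ kg.

m ≈ 5.29×10⁻²⁶ kg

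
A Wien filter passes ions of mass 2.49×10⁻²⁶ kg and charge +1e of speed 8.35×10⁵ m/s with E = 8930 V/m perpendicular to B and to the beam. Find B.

B = 0.0107 T

Balance of forces in the selector: qE = qvB ⇒ B = E/v.
B = 8930/8.35×10⁵ = 0.0107 T.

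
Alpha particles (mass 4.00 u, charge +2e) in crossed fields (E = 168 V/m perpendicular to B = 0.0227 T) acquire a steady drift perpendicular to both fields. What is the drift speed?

The steady drift has the magnetic force balancing the electric force, so v_d = E/B.
v_d = 168/0.0227 = 7400 m/s.

v_d ≈ 7400 m/s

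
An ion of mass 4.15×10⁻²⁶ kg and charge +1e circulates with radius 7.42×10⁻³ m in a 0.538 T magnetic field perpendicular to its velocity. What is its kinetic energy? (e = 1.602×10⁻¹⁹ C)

v = |q|Br/m, then KE = ½mv² = (qBr)²/(2m).
v = (1.602×10⁻¹⁹)(0.538)(7.42×10⁻³)/4.15×10⁻²⁶ ≈ 1.541×10⁴ m/s.
KE = ½(4.15×10⁻²⁶)(1.541×10⁴)² ≈ 4.93×10⁻¹⁸ J = 30.8 eV.

KE ≈ 30.8 eV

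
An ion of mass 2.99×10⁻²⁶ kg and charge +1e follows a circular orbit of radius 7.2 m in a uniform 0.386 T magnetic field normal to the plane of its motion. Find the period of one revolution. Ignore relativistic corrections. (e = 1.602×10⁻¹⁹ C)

The cyclotron period depends only on m, q, B: T = 2πm/(|q|B).
T = 2π(2.99×10⁻²⁶)/((1.602×10⁻¹⁹)(0.386)) ≈ 3.04×10⁻⁶ s.

T ≈ 3.04×10⁻⁶ s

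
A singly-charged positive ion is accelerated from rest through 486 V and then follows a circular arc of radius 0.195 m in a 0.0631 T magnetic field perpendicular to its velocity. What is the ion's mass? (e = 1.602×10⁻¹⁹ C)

Combine |q|V = ½mv² and r = mv/(|q|B): eliminate v to get m = qB²r²/(2V).
m = (1.602×10⁻¹⁹)(0.0631)²(0.195)²/(2·486) ≈ 2.50×10⁻²⁶ kg.

m ≈ 2.50×10⁻²⁶ kg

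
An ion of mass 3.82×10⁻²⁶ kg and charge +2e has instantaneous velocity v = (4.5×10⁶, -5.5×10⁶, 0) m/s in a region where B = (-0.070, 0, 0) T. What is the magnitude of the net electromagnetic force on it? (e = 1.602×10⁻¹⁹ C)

|F| ≈ 1.23×10⁻¹³ N

v×B = (0, 0, -3.85×10⁵) N/C.
F = q v×B = (3.204×10⁻¹⁹ C)·(0, 0, -3.85×10⁵) = (0, 0, -1.23×10⁻¹³) N.
|F| = 1.23×10⁻¹³ N.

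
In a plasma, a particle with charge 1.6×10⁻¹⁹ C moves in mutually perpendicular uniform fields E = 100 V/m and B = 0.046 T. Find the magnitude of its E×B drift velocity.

v_d ≈ 2200 m/s

The E×B drift speed is v_d = E/B.
v_d = 100/0.046 = 2200 m/s.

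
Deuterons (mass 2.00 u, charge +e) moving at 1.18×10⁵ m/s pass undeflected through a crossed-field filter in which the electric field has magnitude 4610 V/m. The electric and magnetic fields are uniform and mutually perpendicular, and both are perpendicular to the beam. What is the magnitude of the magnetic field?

Balance of forces in the selector: qE = qvB ⇒ B = E/v.
B = 4610/1.18×10⁵ = 0.0391 T.

B = 0.0391 T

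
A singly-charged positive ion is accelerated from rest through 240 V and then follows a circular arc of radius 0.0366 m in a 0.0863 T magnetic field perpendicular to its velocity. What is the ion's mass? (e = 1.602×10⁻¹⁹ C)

Combine |q|V = ½mv² and r = mv/(|q|B): eliminate v to get m = qB²r²/(2V).
m = (1.602×10⁻¹⁹)(0.0863)²(0.0366)²/(2·240) ≈ 3.33×10⁻²⁷ kg.

m ≈ 3.33×10⁻²⁷ kg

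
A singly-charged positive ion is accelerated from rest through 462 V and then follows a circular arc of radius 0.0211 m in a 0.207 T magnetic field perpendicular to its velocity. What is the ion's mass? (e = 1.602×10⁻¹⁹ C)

Combine |q|V = ½mv² and r = mv/(|q|B): eliminate v to get m = qB²r²/(2V).
m = (1.602×10⁻¹⁹)(0.207)²(0.0211)²/(2·462) ≈ 3.31×10⁻²⁷ kg.

m ≈ 3.31×10⁻²⁷ kg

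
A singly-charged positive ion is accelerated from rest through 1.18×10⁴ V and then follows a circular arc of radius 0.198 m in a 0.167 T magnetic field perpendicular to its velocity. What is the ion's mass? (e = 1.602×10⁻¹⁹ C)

Combine |q|V = ½mv² and r = mv/(|q|B): eliminate v to get m = qB²r²/(2V).
m = (1.602×10⁻¹⁹)(0.167)²(0.198)²/(2·1.18×10⁴) ≈ 7.42×10⁻²⁷ kg.

m ≈ 7.42×10⁻²⁷ kg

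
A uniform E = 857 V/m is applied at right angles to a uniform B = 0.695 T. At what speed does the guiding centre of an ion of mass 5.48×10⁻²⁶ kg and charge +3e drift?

v_d ≈ 1230 m/s

In crossed fields the guiding centre drifts at v_d = |E×B|/B² = E/B, independent of charge and mass.
v_d = 857/0.695 = 1230 m/s.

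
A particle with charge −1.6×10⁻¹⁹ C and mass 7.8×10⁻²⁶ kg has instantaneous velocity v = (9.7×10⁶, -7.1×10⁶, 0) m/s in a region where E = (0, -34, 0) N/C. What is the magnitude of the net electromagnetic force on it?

Only an electric field acts, so F = qE = (−1.6×10⁻¹⁹ C)·(0, -34.0, 0) = (0, 5.44×10⁻¹⁸, 0) N.
|F| = 5.44×10⁻¹⁸ N.

|F| ≈ 5.44×10⁻¹⁸ N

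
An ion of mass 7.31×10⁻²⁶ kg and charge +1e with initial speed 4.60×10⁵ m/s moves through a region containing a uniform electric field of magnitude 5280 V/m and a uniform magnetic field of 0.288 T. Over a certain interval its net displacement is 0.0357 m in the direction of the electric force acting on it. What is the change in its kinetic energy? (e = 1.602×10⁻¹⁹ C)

ΔKE ≈ 3.02×10⁻¹⁷ J

The magnetic force is always ⟂ v and does no work; only the electric force changes KE.
ΔKE = F_E · d = |q|E d = (1.602×10⁻¹⁹)(5280)(0.0357) ≈ 3.02×10⁻¹⁷ J.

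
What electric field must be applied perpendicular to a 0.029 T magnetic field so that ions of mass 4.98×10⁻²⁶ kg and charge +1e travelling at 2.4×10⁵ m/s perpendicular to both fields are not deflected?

For straight-line motion qE = qvB, so E = vB.
E = 2.4×10⁵ × 0.029 = 7000 V/m.

E = 7000 V/m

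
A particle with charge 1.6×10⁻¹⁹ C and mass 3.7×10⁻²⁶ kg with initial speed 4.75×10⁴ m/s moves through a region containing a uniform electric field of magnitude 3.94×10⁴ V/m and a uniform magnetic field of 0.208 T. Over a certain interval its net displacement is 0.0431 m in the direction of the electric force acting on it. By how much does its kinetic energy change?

The magnetic force is always ⟂ v and does no work; only the electric force changes KE.
ΔKE = F_E · d = |q|E d = (1.6×10⁻¹⁹)(3.94×10⁴)(0.0431) ≈ 2.72×10⁻¹⁶ J.

ΔKE ≈ 2.72×10⁻¹⁶ J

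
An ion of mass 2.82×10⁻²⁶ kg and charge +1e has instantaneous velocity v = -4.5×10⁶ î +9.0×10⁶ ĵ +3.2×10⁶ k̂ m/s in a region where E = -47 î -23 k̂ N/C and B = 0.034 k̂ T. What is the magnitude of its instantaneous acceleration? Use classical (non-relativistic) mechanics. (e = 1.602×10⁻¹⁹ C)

|a| ≈ 1.94×10¹² m/s²

v×B = (3.06×10⁵, 1.53×10⁵, 0) N/C.
E + v×B = (3.06×10⁵, 1.53×10⁵, -23.0) N/C.
F = q(E + v×B) = (1.602×10⁻¹⁹ C)·(3.06×10⁵, 1.53×10⁵, -23.0) = (4.90×10⁻¹⁴, 2.45×10⁻¹⁴, -3.68×10⁻¹⁸) N.
|a| = |F|/m = 5.480×10⁻¹⁴/2.82×10⁻²⁶ ≈ 1.94×10¹² m/s².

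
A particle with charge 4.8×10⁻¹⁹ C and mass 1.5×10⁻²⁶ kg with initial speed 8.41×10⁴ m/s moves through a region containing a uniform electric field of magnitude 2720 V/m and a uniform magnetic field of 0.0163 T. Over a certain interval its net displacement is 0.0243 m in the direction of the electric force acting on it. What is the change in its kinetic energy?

The magnetic force is always ⟂ v and does no work; only the electric force changes KE.
ΔKE = F_E · d = |q|E d = (4.8×10⁻¹⁹)(2720)(0.0243) ≈ 3.17×10⁻¹⁷ J.

ΔKE ≈ 3.17×10⁻¹⁷ J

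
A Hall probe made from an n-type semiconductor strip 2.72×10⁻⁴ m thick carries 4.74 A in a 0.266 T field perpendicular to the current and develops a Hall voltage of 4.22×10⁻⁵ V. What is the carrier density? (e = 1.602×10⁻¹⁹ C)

n ≈ 6.86×10²⁶ m⁻³

From V_H = IB/(n e t), n = IB/(V_H e t).
n = (4.74)(0.266)/((4.22×10⁻⁵)(1.602×10⁻¹⁹)(2.72×10⁻⁴)) ≈ 6.86×10²⁶ m⁻³.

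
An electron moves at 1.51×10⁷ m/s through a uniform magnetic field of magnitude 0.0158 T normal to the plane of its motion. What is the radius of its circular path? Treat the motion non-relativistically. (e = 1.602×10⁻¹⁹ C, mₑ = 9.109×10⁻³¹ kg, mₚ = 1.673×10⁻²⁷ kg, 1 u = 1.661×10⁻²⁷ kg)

The magnetic force provides the centripetal force: |q|vB = mv²/r.
r = mv/(|q|B) = (9.109×10⁻³¹)(1.51×10⁷)/((1.602×10⁻¹⁹)(0.0158)) ≈ 5.43×10⁻³ m.

r ≈ 5.43×10⁻³ m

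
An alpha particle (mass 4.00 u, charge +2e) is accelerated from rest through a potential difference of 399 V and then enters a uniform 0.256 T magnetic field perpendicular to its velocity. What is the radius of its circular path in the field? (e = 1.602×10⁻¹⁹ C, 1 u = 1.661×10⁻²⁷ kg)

r ≈ 0.0159 m

Acceleration: |q|V = ½mv² ⇒ v = √(2|q|V/m) = √(2·3.204×10⁻¹⁹·399/6.644×10⁻²⁷) ≈ 1.962×10⁵ m/s.
In the field: r = mv/(|q|B) = (6.644×10⁻²⁷)(1.962×10⁵)/((3.204×10⁻¹⁹)(0.256)) ≈ 0.0159 m.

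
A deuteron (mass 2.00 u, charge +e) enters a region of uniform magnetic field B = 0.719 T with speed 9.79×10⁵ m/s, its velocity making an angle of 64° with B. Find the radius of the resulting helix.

r ≈ 0.0254 m

v⊥ = v sinθ = 9.79×10⁵·sin64° ≈ 8.799×10⁵ m/s.
r = m v⊥/(|q|B) = (3.322×10⁻²⁷)(8.799×10⁵)/((1.602×10⁻¹⁹)(0.719)) ≈ 0.0254 m.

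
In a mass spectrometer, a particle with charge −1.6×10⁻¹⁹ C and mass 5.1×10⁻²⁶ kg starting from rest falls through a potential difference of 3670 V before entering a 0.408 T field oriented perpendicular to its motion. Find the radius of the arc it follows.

Acceleration: |q|V = ½mv² ⇒ v = √(2|q|V/m) = √(2·1.6×10⁻¹⁹·3670/5.1×10⁻²⁶) ≈ 1.517×10⁵ m/s.
In the field: r = mv/(|q|B) = (5.1×10⁻²⁶)(1.517×10⁵)/((1.6×10⁻¹⁹)(0.408)) ≈ 0.119 m.

r ≈ 0.119 m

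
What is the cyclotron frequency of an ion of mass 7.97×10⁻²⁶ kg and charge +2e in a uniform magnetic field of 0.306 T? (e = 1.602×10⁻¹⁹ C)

f ≈ 1.96×10⁵ Hz

f = |q|B/(2πm).
f = (3.204×10⁻¹⁹)(0.306)/(2π·7.97×10⁻²⁶) ≈ 1.96×10⁵ Hz.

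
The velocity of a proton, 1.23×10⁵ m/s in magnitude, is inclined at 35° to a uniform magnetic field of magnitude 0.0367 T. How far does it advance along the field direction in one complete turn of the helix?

p ≈ 0.180 m

v∥ = v cosθ = 1.23×10⁵·cos35° ≈ 1.008×10⁵ m/s.
T = 2πm/(|q|B) = 2π(1.673×10⁻²⁷)/((1.602×10⁻¹⁹)(0.0367)) ≈ 1.788×10⁻⁶ s.
pitch = v∥ T = (1.008×10⁵)(1.788×10⁻⁶) ≈ 0.180 m.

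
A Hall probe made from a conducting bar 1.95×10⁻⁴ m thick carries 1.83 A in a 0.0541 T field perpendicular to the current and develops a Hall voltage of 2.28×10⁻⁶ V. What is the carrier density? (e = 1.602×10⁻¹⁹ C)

n ≈ 1.39×10²⁷ m⁻³

From V_H = IB/(n e t), n = IB/(V_H e t).
n = (1.83)(0.0541)/((2.28×10⁻⁶)(1.602×10⁻¹⁹)(1.95×10⁻⁴)) ≈ 1.39×10²⁷ m⁻³.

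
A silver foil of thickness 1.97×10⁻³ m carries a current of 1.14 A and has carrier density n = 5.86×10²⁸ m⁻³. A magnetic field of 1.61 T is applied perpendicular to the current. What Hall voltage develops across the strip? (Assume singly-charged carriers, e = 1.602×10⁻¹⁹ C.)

V_H = IB/(n e t).
V_H = (1.14)(1.61)/((5.86×10²⁸)(1.602×10⁻¹⁹)(1.97×10⁻³)) ≈ 9.92×10⁻⁸ V.

V_H ≈ 9.92×10⁻⁸ V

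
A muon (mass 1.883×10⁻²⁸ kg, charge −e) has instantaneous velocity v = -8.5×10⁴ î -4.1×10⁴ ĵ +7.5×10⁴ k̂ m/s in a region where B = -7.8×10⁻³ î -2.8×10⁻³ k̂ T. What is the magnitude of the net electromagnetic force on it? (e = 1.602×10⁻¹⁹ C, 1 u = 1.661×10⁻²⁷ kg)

|F| ≈ 1.43×10⁻¹⁶ N

v×B = (115, -823, -320) N/C.
F = q v×B = (−1.602×10⁻¹⁹ C)·(115, -823, -320) = (-1.84×10⁻¹⁷, 1.32×10⁻¹⁶, 5.12×10⁻¹⁷) N.
|F| = 1.43×10⁻¹⁶ N.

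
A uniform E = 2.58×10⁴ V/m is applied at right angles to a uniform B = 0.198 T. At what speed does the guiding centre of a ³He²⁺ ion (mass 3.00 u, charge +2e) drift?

v_d ≈ 1.30×10⁵ m/s

In crossed fields the guiding centre drifts at v_d = |E×B|/B² = E/B, independent of charge and mass.
v_d = 2.58×10⁴/0.198 = 1.30×10⁵ m/s.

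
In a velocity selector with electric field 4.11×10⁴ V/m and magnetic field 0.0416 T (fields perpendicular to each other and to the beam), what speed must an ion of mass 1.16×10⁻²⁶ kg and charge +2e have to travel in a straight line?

v = 9.88×10⁵ m/s

For undeflected motion the electric and magnetic forces balance: qE = qvB.
v = E/B = 4.11×10⁴/0.0416 = 9.88×10⁵ m/s.
The result is independent of the particle's charge and mass.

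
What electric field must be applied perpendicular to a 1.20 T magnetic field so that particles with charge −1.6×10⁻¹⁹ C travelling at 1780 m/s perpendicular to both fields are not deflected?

E = 2140 V/m

For straight-line motion qE = qvB, so E = vB.
E = 1780 × 1.20 = 2140 V/m.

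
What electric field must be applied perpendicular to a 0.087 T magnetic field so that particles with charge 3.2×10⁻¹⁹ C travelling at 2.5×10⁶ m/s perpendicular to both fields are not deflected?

E = 2.2×10⁵ V/m

For straight-line motion qE = qvB, so E = vB.
E = 2.5×10⁶ × 0.087 = 2.2×10⁵ V/m.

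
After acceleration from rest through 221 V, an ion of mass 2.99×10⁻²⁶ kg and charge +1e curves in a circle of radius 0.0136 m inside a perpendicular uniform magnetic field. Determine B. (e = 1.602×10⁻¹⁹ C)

v = √(2|q|V/m) = √(2·1.602×10⁻¹⁹·221/2.99×10⁻²⁶) ≈ 4.866×10⁴ m/s.
B = mv/(|q|r) = (2.99×10⁻²⁶)(4.866×10⁴)/((1.602×10⁻¹⁹)(0.0136)) ≈ 0.668 T.

B ≈ 0.668 T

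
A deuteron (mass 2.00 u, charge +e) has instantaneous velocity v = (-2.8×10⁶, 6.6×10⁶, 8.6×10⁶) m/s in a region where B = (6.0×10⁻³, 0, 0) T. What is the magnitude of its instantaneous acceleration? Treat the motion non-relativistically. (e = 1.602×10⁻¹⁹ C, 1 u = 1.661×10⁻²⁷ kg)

|a| ≈ 3.14×10¹² m/s²

v×B = (0, 5.16×10⁴, -3.96×10⁴) N/C.
F = q v×B = (1.602×10⁻¹⁹ C)·(0, 5.16×10⁴, -3.96×10⁴) = (0, 8.27×10⁻¹⁵, -6.34×10⁻¹⁵) N.
|a| = |F|/m = 1.042×10⁻¹⁴/3.322×10⁻²⁷ ≈ 3.14×10¹² m/s².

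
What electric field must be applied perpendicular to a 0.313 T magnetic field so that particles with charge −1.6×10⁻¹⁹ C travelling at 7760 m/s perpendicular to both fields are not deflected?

E = 2430 V/m

For straight-line motion qE = qvB, so E = vB.
E = 7760 × 0.313 = 2430 V/m.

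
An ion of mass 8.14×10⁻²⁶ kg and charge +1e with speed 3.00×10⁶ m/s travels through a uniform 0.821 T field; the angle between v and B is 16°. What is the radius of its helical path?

v⊥ = v sinθ = 3.00×10⁶·sin16° ≈ 8.269×10⁵ m/s.
r = m v⊥/(|q|B) = (8.14×10⁻²⁶)(8.269×10⁵)/((1.602×10⁻¹⁹)(0.821)) ≈ 0.512 m.

r ≈ 0.512 m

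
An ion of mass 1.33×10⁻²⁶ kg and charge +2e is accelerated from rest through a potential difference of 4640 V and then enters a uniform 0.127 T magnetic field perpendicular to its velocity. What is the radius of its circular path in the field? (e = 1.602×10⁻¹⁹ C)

Acceleration: |q|V = ½mv² ⇒ v = √(2|q|V/m) = √(2·3.204×10⁻¹⁹·4640/1.33×10⁻²⁶) ≈ 4.728×10⁵ m/s.
In the field: r = mv/(|q|B) = (1.33×10⁻²⁶)(4.728×10⁵)/((3.204×10⁻¹⁹)(0.127)) ≈ 0.155 m.

r ≈ 0.155 m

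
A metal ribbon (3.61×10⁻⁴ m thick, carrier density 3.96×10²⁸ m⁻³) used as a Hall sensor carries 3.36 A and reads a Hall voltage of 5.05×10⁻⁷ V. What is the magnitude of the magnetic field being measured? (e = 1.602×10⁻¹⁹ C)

From V_H = IB/(n e t), B = V_H n e t / I.
B = (5.05×10⁻⁷)(3.96×10²⁸)(1.602×10⁻¹⁹)(3.61×10⁻⁴)/3.36 ≈ 0.344 T.

B ≈ 0.344 T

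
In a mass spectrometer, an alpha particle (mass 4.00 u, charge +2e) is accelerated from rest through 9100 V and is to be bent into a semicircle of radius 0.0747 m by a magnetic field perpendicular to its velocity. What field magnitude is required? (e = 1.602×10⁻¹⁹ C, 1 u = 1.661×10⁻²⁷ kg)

v = √(2|q|V/m) = √(2·3.204×10⁻¹⁹·9100/6.644×10⁻²⁷) ≈ 9.368×10⁵ m/s.
B = mv/(|q|r) = (6.644×10⁻²⁷)(9.368×10⁵)/((3.204×10⁻¹⁹)(0.0747)) ≈ 0.260 T.

B ≈ 0.260 T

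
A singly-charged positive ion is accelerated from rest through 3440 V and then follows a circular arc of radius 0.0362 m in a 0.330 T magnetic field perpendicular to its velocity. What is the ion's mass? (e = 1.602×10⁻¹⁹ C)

m ≈ 3.32×10⁻²⁷ kg

Combine |q|V = ½mv² and r = mv/(|q|B): eliminate v to get m = qB²r²/(2V).
m = (1.602×10⁻¹⁹)(0.330)²(0.0362)²/(2·3440) ≈ 3.32×10⁻²⁷ kg.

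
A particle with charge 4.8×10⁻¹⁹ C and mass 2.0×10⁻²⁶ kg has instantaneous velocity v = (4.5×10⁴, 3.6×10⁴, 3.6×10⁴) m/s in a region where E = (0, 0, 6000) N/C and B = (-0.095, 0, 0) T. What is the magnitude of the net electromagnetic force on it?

v×B = (0, -3420, 3420) N/C.
E + v×B = (0, -3420, 9420) N/C.
F = q(E + v×B) = (4.8×10⁻¹⁹ C)·(0, -3420, 9420) = (0, -1.64×10⁻¹⁵, 4.52×10⁻¹⁵) N.
|F| = 4.81×10⁻¹⁵ N.

|F| ≈ 4.81×10⁻¹⁵ N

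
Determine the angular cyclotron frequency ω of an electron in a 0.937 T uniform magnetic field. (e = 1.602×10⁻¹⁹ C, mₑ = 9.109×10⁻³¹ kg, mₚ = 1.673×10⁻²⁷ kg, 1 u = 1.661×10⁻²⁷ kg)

ω = |q|B/m.
ω = (1.602×10⁻¹⁹)(0.937)/9.109×10⁻³¹ ≈ 1.65×10¹¹ rad/s.

ω ≈ 1.65×10¹¹ rad/s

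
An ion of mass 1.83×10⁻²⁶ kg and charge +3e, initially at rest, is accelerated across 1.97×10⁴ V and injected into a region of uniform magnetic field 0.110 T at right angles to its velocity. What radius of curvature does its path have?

Acceleration: |q|V = ½mv² ⇒ v = √(2|q|V/m) = √(2·4.806×10⁻¹⁹·1.97×10⁴/1.83×10⁻²⁶) ≈ 1.017×10⁶ m/s.
In the field: r = mv/(|q|B) = (1.83×10⁻²⁶)(1.017×10⁶)/((4.806×10⁻¹⁹)(0.110)) ≈ 0.352 m.

r ≈ 0.352 m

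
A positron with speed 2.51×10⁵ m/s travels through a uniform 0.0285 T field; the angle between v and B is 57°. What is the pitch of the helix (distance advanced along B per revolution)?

v∥ = v cosθ = 2.51×10⁵·cos57° ≈ 1.367×10⁵ m/s.
T = 2πm/(|q|B) = 2π(9.109×10⁻³¹)/((1.602×10⁻¹⁹)(0.0285)) ≈ 1.254×10⁻⁹ s.
pitch = v∥ T = (1.367×10⁵)(1.254×10⁻⁹) ≈ 1.71×10⁻⁴ m.

p ≈ 1.71×10⁻⁴ m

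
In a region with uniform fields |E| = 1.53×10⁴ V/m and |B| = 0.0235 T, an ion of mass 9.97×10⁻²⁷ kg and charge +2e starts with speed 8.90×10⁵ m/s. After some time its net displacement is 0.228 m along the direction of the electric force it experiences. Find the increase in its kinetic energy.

ΔKE ≈ 1.12×10⁻¹⁵ J

The magnetic force is always ⟂ v and does no work; only the electric force changes KE.
ΔKE = F_E · d = |q|E d = (3.204×10⁻¹⁹)(1.53×10⁴)(0.228) ≈ 1.12×10⁻¹⁵ J.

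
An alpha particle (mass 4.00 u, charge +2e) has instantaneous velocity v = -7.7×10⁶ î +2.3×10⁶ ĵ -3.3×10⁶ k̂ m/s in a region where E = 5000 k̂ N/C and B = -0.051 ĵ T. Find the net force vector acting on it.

F ≈ (-5.39×10⁻¹⁴, 0, 1.27×10⁻¹³) N

v×B = (-1.68×10⁵, 0, 3.93×10⁵) N/C.
E + v×B = (-1.68×10⁵, 0, 3.98×10⁵) N/C.
F = q(E + v×B) = (3.204×10⁻¹⁹ C)·(-1.68×10⁵, 0, 3.98×10⁵) = (-5.39×10⁻¹⁴, 0, 1.27×10⁻¹³) N.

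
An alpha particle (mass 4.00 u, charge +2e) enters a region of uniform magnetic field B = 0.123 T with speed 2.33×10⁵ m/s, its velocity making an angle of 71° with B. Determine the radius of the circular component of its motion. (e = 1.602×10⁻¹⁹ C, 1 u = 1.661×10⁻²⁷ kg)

v⊥ = v sinθ = 2.33×10⁵·sin71° ≈ 2.203×10⁵ m/s.
r = m v⊥/(|q|B) = (6.644×10⁻²⁷)(2.203×10⁵)/((3.204×10⁻¹⁹)(0.123)) ≈ 0.0371 m.

r ≈ 0.0371 m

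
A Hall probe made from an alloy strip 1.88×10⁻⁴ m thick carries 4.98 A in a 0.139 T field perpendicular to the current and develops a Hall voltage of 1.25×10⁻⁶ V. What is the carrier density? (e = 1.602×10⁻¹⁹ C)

From V_H = IB/(n e t), n = IB/(V_H e t).
n = (4.98)(0.139)/((1.25×10⁻⁶)(1.602×10⁻¹⁹)(1.88×10⁻⁴)) ≈ 1.84×10²⁸ m⁻³.

n ≈ 1.84×10²⁸ m⁻³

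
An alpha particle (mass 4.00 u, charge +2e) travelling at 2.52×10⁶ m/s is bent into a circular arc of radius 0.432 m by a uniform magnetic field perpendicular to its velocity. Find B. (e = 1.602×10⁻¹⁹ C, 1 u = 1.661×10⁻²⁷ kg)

From |q|vB = mv²/r, B = mv/(|q|r).
B = (6.644×10⁻²⁷)(2.52×10⁶)/((3.204×10⁻¹⁹)(0.432)) ≈ 0.121 T.

B ≈ 0.121 T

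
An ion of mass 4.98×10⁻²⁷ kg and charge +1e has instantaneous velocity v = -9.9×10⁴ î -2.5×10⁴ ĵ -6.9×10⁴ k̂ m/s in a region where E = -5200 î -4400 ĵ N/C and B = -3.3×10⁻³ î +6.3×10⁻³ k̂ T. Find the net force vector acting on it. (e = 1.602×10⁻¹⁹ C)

F ≈ (-8.58×10⁻¹⁶, -5.68×10⁻¹⁶, -1.32×10⁻¹⁷) N

v×B = (-158, 851, -82.5) N/C.
E + v×B = (-5360, -3550, -82.5) N/C.
F = q(E + v×B) = (1.602×10⁻¹⁹ C)·(-5360, -3550, -82.5) = (-8.58×10⁻¹⁶, -5.68×10⁻¹⁶, -1.32×10⁻¹⁷) N.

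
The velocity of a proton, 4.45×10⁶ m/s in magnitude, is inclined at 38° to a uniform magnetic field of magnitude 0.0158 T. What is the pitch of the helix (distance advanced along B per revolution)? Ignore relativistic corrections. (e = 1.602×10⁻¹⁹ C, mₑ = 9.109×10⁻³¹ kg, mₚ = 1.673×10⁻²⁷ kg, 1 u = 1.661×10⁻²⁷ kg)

v∥ = v cosθ = 4.45×10⁶·cos38° ≈ 3.507×10⁶ m/s.
T = 2πm/(|q|B) = 2π(1.673×10⁻²⁷)/((1.602×10⁻¹⁹)(0.0158)) ≈ 4.153×10⁻⁶ s.
pitch = v∥ T = (3.507×10⁶)(4.153×10⁻⁶) ≈ 14.6 m.

p ≈ 14.6 m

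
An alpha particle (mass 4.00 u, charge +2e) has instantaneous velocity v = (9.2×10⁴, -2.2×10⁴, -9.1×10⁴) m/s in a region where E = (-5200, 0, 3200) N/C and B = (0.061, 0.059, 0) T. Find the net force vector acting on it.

v×B = (5370, -5550, 6770) N/C.
E + v×B = (169, -5550, 9970) N/C.
F = q(E + v×B) = (3.204×10⁻¹⁹ C)·(169, -5550, 9970) = (5.41×10⁻¹⁷, -1.78×10⁻¹⁵, 3.19×10⁻¹⁵) N.

F ≈ (5.41×10⁻¹⁷, -1.78×10⁻¹⁵, 3.19×10⁻¹⁵) N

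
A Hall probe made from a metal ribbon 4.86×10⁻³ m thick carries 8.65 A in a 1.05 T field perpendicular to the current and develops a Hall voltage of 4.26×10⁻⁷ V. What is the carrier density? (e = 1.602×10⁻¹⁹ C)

n ≈ 2.74×10²⁸ m⁻³

From V_H = IB/(n e t), n = IB/(V_H e t).
n = (8.65)(1.05)/((4.26×10⁻⁷)(1.602×10⁻¹⁹)(4.86×10⁻³)) ≈ 2.74×10²⁸ m⁻³.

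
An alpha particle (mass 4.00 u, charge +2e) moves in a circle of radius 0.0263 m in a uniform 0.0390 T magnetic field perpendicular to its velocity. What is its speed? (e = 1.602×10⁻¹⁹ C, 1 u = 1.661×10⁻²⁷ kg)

From |q|vB = mv²/r, v = |q|Br/m.
v = (3.204×10⁻¹⁹)(0.0390)(0.0263)/6.644×10⁻²⁷ ≈ 4.95×10⁴ m/s.

v ≈ 4.95×10⁴ m/s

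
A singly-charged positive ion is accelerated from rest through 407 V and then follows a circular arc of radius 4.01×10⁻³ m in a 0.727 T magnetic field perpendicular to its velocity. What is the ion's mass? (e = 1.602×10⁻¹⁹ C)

Combine |q|V = ½mv² and r = mv/(|q|B): eliminate v to get m = qB²r²/(2V).
m = (1.602×10⁻¹⁹)(0.727)²(4.01×10⁻³)²/(2·407) ≈ 1.67×10⁻²⁷ kg.

m ≈ 1.67×10⁻²⁷ kg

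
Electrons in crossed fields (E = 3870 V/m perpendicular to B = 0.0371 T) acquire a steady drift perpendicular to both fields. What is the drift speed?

v_d ≈ 1.04×10⁵ m/s

The steady drift has the magnetic force balancing the electric force, so v_d = E/B.
v_d = 3870/0.0371 = 1.04×10⁵ m/s.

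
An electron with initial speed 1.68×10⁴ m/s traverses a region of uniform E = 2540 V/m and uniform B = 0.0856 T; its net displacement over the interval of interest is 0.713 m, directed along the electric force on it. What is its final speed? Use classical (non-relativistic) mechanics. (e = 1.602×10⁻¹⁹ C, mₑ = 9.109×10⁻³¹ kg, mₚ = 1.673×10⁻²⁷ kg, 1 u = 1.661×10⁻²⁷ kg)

B does no work; ΔKE = |q|E d.
½mv_f² = ½mv₀² + |q|Ed = ½(9.109×10⁻³¹)(1.68×10⁴)² + (1.602×10⁻¹⁹)(2540)(0.713) ≈ 1.285×10⁻²² J + 2.901×10⁻¹⁶ J ≈ 2.901×10⁻¹⁶ J.
v_f = √(2·2.901×10⁻¹⁶/9.109×10⁻³¹) ≈ 2.52×10⁷ m/s.

v_f ≈ 2.52×10⁷ m/s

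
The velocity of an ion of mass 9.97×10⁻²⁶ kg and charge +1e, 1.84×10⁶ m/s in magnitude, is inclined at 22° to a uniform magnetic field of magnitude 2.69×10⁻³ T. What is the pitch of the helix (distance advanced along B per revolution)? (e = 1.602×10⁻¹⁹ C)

p ≈ 2480 m

v∥ = v cosθ = 1.84×10⁶·cos22° ≈ 1.706×10⁶ m/s.
T = 2πm/(|q|B) = 2π(9.97×10⁻²⁶)/((1.602×10⁻¹⁹)(2.69×10⁻³)) ≈ 1.454×10⁻³ s.
pitch = v∥ T = (1.706×10⁶)(1.454×10⁻³) ≈ 2480 m.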